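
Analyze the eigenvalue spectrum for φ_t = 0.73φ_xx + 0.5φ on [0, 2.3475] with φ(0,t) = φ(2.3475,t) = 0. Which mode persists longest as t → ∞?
Eigenvalues: λₙ = 0.73n²π²/2.3475² - 0.5.
First three modes:
  n=1: λ₁ = 0.73π²/2.3475² - 0.5 ≈ 0.807
  n=2: λ₂ = 2.92π²/2.3475² - 0.5 ≈ 4.73
  n=3: λ₃ = 6.57π²/2.3475² - 0.5 ≈ 11.267
Since 0.73π²/2.3475² ≈ 1.307 > 0.5, all λₙ > 0.
The n=1 mode decays slowest → dominates as t → ∞.
Asymptotic: φ ~ c₁ sin(πx/2.3475) e^{-λ₁t} with decay rate λ₁ ≈ 0.807.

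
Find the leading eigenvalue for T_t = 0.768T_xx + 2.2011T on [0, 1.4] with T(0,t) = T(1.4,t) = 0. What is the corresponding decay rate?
Eigenvalues: λₙ = 0.768n²π²/1.4² - 2.2011.
First three modes:
  n=1: λ₁ = 0.768π²/1.4² - 2.2011 ≈ 1.666
  n=2: λ₂ = 3.072π²/1.4² - 2.2011 ≈ 13.268
  n=3: λ₃ = 6.912π²/1.4² - 2.2011 ≈ 32.604
Since 0.768π²/1.4² ≈ 3.867 > 2.2011, all λₙ > 0.
The n=1 mode decays slowest → dominates as t → ∞.
Asymptotic: T ~ c₁ sin(πx/1.4) e^{-λ₁t} with decay rate λ₁ ≈ 1.666.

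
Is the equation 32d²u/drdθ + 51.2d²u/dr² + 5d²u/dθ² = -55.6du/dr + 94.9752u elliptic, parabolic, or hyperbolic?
Rewriting in standard form: 51.2d²u/dr² + 32d²u/drdθ + 5d²u/dθ² + 55.6du/dr - 94.9752u = 0. Computing B² - 4AC with A = 51.2, B = 32, C = 5: discriminant = 0 (zero). Answer: parabolic.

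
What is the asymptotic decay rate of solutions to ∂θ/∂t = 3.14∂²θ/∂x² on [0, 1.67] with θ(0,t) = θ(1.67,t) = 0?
Eigenvalues: λₙ = 3.14n²π²/1.67².
First three modes:
  n=1: λ₁ = 3.14π²/1.67² ≈ 11.112
  n=2: λ₂ = 12.56π²/1.67² ≈ 44.448 (4× faster decay)
  n=3: λ₃ = 28.26π²/1.67² ≈ 100.009 (9× faster decay)
As t → ∞, higher modes decay exponentially faster. The n=1 mode dominates: θ ~ c₁ sin(πx/1.67) e^{-λ₁t}.
Decay rate: λ₁ = 3.14π²/1.67² ≈ 11.112.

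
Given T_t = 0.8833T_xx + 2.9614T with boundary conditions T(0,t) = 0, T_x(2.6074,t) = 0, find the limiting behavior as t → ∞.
T grows unboundedly. Reaction dominates diffusion (r=2.9614 > κπ²/(4L²)≈0.32); solution grows exponentially.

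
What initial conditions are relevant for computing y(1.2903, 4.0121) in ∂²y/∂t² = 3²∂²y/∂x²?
Domain of dependence: [-10.746, 13.3266]. Signals travel at speed 3, so data within |x - 1.2903| ≤ 3·4.0121 = 12.0363 can reach the point.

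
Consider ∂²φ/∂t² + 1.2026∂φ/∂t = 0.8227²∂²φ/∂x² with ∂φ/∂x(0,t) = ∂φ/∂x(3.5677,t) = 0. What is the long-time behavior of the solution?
As t → ∞, φ → constant (steady state). Damping (γ=1.2026) dissipates the nonconstant modes; with Neumann BCs the spatial average obeys M''+γM'=0 and tends to a finite limit.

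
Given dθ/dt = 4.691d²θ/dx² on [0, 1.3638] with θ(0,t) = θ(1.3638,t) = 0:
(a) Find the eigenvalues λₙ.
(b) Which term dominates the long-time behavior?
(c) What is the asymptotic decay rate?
Eigenvalues: λₙ = 4.691n²π²/1.3638².
First three modes:
  n=1: λ₁ = 4.691π²/1.3638² ≈ 24.892
  n=2: λ₂ = 18.764π²/1.3638² ≈ 99.569 (4× faster decay)
  n=3: λ₃ = 42.219π²/1.3638² ≈ 224.03 (9× faster decay)
As t → ∞, higher modes decay exponentially faster. The n=1 mode dominates: θ ~ c₁ sin(πx/1.3638) e^{-λ₁t}.
Decay rate: λ₁ = 4.691π²/1.3638² ≈ 24.892.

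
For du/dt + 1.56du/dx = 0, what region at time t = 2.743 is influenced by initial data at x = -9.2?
At x = -4.92092. The characteristic carries data from (-9.2, 0) to (-4.92092, 2.743).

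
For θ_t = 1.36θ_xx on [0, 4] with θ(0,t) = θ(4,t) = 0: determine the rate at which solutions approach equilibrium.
Eigenvalues: λₙ = 1.36n²π²/4².
First three modes:
  n=1: λ₁ = 1.36π²/4² ≈ 0.839
  n=2: λ₂ = 5.44π²/4² ≈ 3.356 (4× faster decay)
  n=3: λ₃ = 12.24π²/4² ≈ 7.55 (9× faster decay)
As t → ∞, higher modes decay exponentially faster. The n=1 mode dominates: θ ~ c₁ sin(πx/4) e^{-λ₁t}.
Decay rate: λ₁ = 1.36π²/4² ≈ 0.839.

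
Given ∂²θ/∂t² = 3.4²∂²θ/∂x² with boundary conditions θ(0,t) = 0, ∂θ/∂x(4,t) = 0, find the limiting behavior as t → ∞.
θ oscillates (no decay). Energy is conserved; the solution oscillates indefinitely as standing waves.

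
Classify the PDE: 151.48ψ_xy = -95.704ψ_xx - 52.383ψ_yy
Rewriting in standard form: 95.704ψ_xx + 151.48ψ_xy + 52.383ψ_yy = 0. A = 95.704, B = 151.48, C = 52.383. Discriminant B² - 4AC = 2893.139872. Since 2893.139872 > 0, hyperbolic.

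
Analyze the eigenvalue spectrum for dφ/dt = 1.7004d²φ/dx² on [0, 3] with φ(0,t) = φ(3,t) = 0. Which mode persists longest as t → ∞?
Eigenvalues: λₙ = 1.7004n²π²/3².
First three modes:
  n=1: λ₁ = 1.7004π²/3² ≈ 1.865
  n=2: λ₂ = 6.8016π²/3² ≈ 7.459 (4× faster decay)
  n=3: λ₃ = 15.3036π²/3² ≈ 16.782 (9× faster decay)
As t → ∞, higher modes decay exponentially faster. The n=1 mode dominates: φ ~ c₁ sin(πx/3) e^{-λ₁t}.
Decay rate: λ₁ = 1.7004π²/3² ≈ 1.865.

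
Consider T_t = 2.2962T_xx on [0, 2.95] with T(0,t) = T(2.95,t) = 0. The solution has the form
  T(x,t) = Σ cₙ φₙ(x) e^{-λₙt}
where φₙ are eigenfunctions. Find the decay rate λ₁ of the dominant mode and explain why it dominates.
Eigenvalues: λₙ = 2.2962n²π²/2.95².
First three modes:
  n=1: λ₁ = 2.2962π²/2.95² ≈ 2.604
  n=2: λ₂ = 9.1848π²/2.95² ≈ 10.417 (4× faster decay)
  n=3: λ₃ = 20.6658π²/2.95² ≈ 23.437 (9× faster decay)
As t → ∞, higher modes decay exponentially faster. The n=1 mode dominates: T ~ c₁ sin(πx/2.95) e^{-λ₁t}.
Decay rate: λ₁ = 2.2962π²/2.95² ≈ 2.604.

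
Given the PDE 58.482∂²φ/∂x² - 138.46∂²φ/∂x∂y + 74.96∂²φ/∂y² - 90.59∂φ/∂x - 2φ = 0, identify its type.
The second-order coefficients are A = 58.482, B = -138.46, C = 74.96. Since B² - 4AC = 1635.92872 > 0, this is a hyperbolic PDE.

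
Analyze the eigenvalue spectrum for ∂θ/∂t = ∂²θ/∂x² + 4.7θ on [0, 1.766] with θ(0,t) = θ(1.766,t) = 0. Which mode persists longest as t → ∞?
Eigenvalues: λₙ = n²π²/1.766² - 4.7.
First three modes:
  n=1: λ₁ = π²/1.766² - 4.7 ≈ -1.535
  n=2: λ₂ = 4π²/1.766² - 4.7 ≈ 7.958
  n=3: λ₃ = 9π²/1.766² - 4.7 ≈ 23.781
Since π²/1.766² ≈ 3.165 < 4.7, λ₁ < 0.
The n=1 mode grows fastest (−λₙ is largest for n=1) → dominates.
Asymptotic: θ ~ c₁ sin(πx/1.766) e^{1.535t} (exponential growth at rate −λ₁ ≈ 1.535).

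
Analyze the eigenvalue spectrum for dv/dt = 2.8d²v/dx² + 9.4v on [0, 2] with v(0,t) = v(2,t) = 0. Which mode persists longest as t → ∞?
Eigenvalues: λₙ = 2.8n²π²/2² - 9.4.
First three modes:
  n=1: λ₁ = 2.8π²/2² - 9.4 ≈ -2.491
  n=2: λ₂ = 11.2π²/2² - 9.4 ≈ 18.235
  n=3: λ₃ = 25.2π²/2² - 9.4 ≈ 52.779
Since 2.8π²/2² ≈ 6.909 < 9.4, λ₁ < 0.
The n=1 mode grows fastest (−λₙ is largest for n=1) → dominates.
Asymptotic: v ~ c₁ sin(πx/2) e^{2.491t} (exponential growth at rate −λ₁ ≈ 2.491).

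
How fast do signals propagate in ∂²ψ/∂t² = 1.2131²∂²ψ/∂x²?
Speed = 1.2131. Information travels along characteristics x = x₀ ± 1.2131t.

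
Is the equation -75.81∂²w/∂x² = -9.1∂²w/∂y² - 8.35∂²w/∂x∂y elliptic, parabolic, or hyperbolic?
Rewriting in standard form: -75.81∂²w/∂x² + 8.35∂²w/∂x∂y + 9.1∂²w/∂y² = 0. Computing B² - 4AC with A = -75.81, B = 8.35, C = 9.1: discriminant = 2829.2065 (positive). Answer: hyperbolic.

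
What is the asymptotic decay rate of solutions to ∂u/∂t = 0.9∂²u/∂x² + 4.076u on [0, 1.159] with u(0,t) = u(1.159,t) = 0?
Eigenvalues: λₙ = 0.9n²π²/1.159² - 4.076.
First three modes:
  n=1: λ₁ = 0.9π²/1.159² - 4.076 ≈ 2.537
  n=2: λ₂ = 3.6π²/1.159² - 4.076 ≈ 22.375
  n=3: λ₃ = 8.1π²/1.159² - 4.076 ≈ 55.438
Since 0.9π²/1.159² ≈ 6.613 > 4.076, all λₙ > 0.
The n=1 mode decays slowest → dominates as t → ∞.
Asymptotic: u ~ c₁ sin(πx/1.159) e^{-λ₁t} with decay rate λ₁ ≈ 2.537.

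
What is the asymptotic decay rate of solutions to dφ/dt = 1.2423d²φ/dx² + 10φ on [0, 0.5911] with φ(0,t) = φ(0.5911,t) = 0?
Eigenvalues: λₙ = 1.2423n²π²/0.5911² - 10.
First three modes:
  n=1: λ₁ = 1.2423π²/0.5911² - 10 ≈ 25.092
  n=2: λ₂ = 4.9692π²/0.5911² - 10 ≈ 130.367
  n=3: λ₃ = 11.1807π²/0.5911² - 10 ≈ 305.825
Since 1.2423π²/0.5911² ≈ 35.092 > 10, all λₙ > 0.
The n=1 mode decays slowest → dominates as t → ∞.
Asymptotic: φ ~ c₁ sin(πx/0.5911) e^{-λ₁t} with decay rate λ₁ ≈ 25.092.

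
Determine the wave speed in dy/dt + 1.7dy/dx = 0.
Speed = 1.7. Information travels along x - 1.7t = const (rightward).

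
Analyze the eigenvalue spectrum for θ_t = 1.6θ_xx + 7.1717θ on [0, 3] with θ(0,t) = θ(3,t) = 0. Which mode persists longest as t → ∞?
Eigenvalues: λₙ = 1.6n²π²/3² - 7.1717.
First three modes:
  n=1: λ₁ = 1.6π²/3² - 7.1717 ≈ -5.417
  n=2: λ₂ = 6.4π²/3² - 7.1717 ≈ -0.153
  n=3: λ₃ = 14.4π²/3² - 7.1717 ≈ 8.62
Since 1.6π²/3² ≈ 1.755 < 7.1717, λ₁ < 0.
The n=1 mode grows fastest (−λₙ is largest for n=1) → dominates.
Asymptotic: θ ~ c₁ sin(πx/3) e^{5.417t} (exponential growth at rate −λ₁ ≈ 5.417).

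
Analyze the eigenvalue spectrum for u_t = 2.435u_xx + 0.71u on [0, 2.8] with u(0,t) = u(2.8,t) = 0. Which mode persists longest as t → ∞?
Eigenvalues: λₙ = 2.435n²π²/2.8² - 0.71.
First three modes:
  n=1: λ₁ = 2.435π²/2.8² - 0.71 ≈ 2.355
  n=2: λ₂ = 9.74π²/2.8² - 0.71 ≈ 11.551
  n=3: λ₃ = 21.915π²/2.8² - 0.71 ≈ 26.878
Since 2.435π²/2.8² ≈ 3.065 > 0.71, all λₙ > 0.
The n=1 mode decays slowest → dominates as t → ∞.
Asymptotic: u ~ c₁ sin(πx/2.8) e^{-λ₁t} with decay rate λ₁ ≈ 2.355.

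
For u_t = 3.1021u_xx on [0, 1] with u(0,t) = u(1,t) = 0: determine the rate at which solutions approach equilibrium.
Eigenvalues: λₙ = 3.1021n²π².
First three modes:
  n=1: λ₁ = 3.1021π² ≈ 30.616
  n=2: λ₂ = 12.4084π² ≈ 122.466 (4× faster decay)
  n=3: λ₃ = 27.9189π² ≈ 275.548 (9× faster decay)
As t → ∞, higher modes decay exponentially faster. The n=1 mode dominates: u ~ c₁ sin(πx) e^{-λ₁t}.
Decay rate: λ₁ = 3.1021π² ≈ 30.616.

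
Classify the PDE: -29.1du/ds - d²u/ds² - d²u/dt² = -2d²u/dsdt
Rewriting in standard form: -d²u/ds² + 2d²u/dsdt - d²u/dt² - 29.1du/ds = 0. A = -1, B = 2, C = -1. Discriminant B² - 4AC = 0. Since 0 = 0, parabolic.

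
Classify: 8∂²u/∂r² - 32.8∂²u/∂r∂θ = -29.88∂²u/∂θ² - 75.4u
Rewriting in standard form: 8∂²u/∂r² - 32.8∂²u/∂r∂θ + 29.88∂²u/∂θ² + 75.4u = 0. Hyperbolic (discriminant = 119.68).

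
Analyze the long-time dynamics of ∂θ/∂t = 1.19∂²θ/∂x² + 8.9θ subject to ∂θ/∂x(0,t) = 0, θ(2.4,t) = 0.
Long-time behavior: θ grows unboundedly. Reaction dominates diffusion (r=8.9 > κπ²/(4L²)≈0.51); solution grows exponentially.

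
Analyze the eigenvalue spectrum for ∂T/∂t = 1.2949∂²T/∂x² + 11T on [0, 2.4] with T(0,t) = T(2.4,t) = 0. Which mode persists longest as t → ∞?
Eigenvalues: λₙ = 1.2949n²π²/2.4² - 11.
First three modes:
  n=1: λ₁ = 1.2949π²/2.4² - 11 ≈ -8.781
  n=2: λ₂ = 5.1796π²/2.4² - 11 ≈ -2.125
  n=3: λ₃ = 11.6541π²/2.4² - 11 ≈ 8.969
Since 1.2949π²/2.4² ≈ 2.219 < 11, λ₁ < 0.
The n=1 mode grows fastest (−λₙ is largest for n=1) → dominates.
Asymptotic: T ~ c₁ sin(πx/2.4) e^{8.781t} (exponential growth at rate −λ₁ ≈ 8.781).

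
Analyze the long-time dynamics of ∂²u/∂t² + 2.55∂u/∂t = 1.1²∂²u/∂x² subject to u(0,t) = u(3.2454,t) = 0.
Long-time behavior: u → 0. Damping (γ=2.55) dissipates energy; oscillations decay exponentially.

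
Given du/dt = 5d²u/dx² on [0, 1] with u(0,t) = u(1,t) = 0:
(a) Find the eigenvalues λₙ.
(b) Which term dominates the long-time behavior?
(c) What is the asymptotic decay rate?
Eigenvalues: λₙ = 5n²π².
First three modes:
  n=1: λ₁ = 5π² ≈ 49.348
  n=2: λ₂ = 20π² ≈ 197.392 (4× faster decay)
  n=3: λ₃ = 45π² ≈ 444.132 (9× faster decay)
As t → ∞, higher modes decay exponentially faster. The n=1 mode dominates: u ~ c₁ sin(πx) e^{-λ₁t}.
Decay rate: λ₁ = 5π² ≈ 49.348.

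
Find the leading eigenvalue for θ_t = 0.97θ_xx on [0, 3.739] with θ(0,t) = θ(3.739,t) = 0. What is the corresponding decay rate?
Eigenvalues: λₙ = 0.97n²π²/3.739².
First three modes:
  n=1: λ₁ = 0.97π²/3.739² ≈ 0.685
  n=2: λ₂ = 3.88π²/3.739² ≈ 2.739 (4× faster decay)
  n=3: λ₃ = 8.73π²/3.739² ≈ 6.163 (9× faster decay)
As t → ∞, higher modes decay exponentially faster. The n=1 mode dominates: θ ~ c₁ sin(πx/3.739) e^{-λ₁t}.
Decay rate: λ₁ = 0.97π²/3.739² ≈ 0.685.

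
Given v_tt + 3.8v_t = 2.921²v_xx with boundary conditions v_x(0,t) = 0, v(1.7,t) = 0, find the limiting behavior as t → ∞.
v → 0. Damping (γ=3.8) dissipates energy; oscillations decay exponentially.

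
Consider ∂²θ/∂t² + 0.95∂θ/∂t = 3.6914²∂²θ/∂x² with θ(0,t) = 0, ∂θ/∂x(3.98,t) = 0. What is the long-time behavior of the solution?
As t → ∞, θ → 0. Damping (γ=0.95) dissipates energy; oscillations decay exponentially.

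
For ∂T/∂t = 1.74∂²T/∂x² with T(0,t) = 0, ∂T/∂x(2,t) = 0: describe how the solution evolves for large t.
T → 0. Heat escapes through the Dirichlet boundary.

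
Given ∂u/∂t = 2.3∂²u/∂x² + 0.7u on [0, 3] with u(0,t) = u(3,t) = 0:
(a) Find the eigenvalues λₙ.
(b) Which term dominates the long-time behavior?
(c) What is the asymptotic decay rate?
Eigenvalues: λₙ = 2.3n²π²/3² - 0.7.
First three modes:
  n=1: λ₁ = 2.3π²/3² - 0.7 ≈ 1.822
  n=2: λ₂ = 9.2π²/3² - 0.7 ≈ 9.389
  n=3: λ₃ = 20.7π²/3² - 0.7 ≈ 22
Since 2.3π²/3² ≈ 2.522 > 0.7, all λₙ > 0.
The n=1 mode decays slowest → dominates as t → ∞.
Asymptotic: u ~ c₁ sin(πx/3) e^{-λ₁t} with decay rate λ₁ ≈ 1.822.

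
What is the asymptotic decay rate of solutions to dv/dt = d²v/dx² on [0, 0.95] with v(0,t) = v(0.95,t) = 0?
Eigenvalues: λₙ = n²π²/0.95².
First three modes:
  n=1: λ₁ = π²/0.95² ≈ 10.936
  n=2: λ₂ = 4π²/0.95² ≈ 43.743 (4× faster decay)
  n=3: λ₃ = 9π²/0.95² ≈ 98.423 (9× faster decay)
As t → ∞, higher modes decay exponentially faster. The n=1 mode dominates: v ~ c₁ sin(πx/0.95) e^{-λ₁t}.
Decay rate: λ₁ = π²/0.95² ≈ 10.936.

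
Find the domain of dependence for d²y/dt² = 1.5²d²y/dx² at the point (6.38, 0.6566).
Domain of dependence: [5.3951, 7.3649]. Signals travel at speed 1.5, so data within |x - 6.38| ≤ 1.5·0.6566 = 0.9849 can reach the point.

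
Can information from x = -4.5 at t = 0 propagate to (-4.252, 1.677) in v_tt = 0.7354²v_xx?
Yes. The domain of dependence is [-5.4852658, -3.0187342], and -4.5 ∈ [-5.4852658, -3.0187342].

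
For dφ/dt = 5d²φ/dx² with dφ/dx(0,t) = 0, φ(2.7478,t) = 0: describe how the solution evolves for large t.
φ → 0. Heat escapes through the Dirichlet boundary.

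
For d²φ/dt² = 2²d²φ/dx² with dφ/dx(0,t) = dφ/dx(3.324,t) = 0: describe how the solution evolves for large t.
φ oscillates about a mean that drifts linearly in t (generically unbounded; no decay). There is no damping, so the nonconstant modes persist as standing waves (energy conserved, no decay). But with Neumann conditions at both ends the constant mode has eigenvalue 0: the spatial mean M(t) of φ satisfies M'' = 0, so M(t) = M(0) + M'(0)·t. Unless the initial velocity has zero mean (∫φ_t(x,0)dx = 0), the solution grows linearly in t (unbounded, though not exponentially); if it does have zero mean, the solution stays bounded and simply oscillates.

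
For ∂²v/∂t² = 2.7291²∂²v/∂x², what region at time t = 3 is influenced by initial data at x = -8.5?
Domain of influence: [-16.6873, -0.3127]. Data at x = -8.5 spreads outward at speed 2.7291.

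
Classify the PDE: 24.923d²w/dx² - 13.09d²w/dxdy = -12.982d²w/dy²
Rewriting in standard form: 24.923d²w/dx² - 13.09d²w/dxdy + 12.982d²w/dy² = 0. A = 24.923, B = -13.09, C = 12.982. Discriminant B² - 4AC = -1122.853444. Since -1122.853444 < 0, elliptic.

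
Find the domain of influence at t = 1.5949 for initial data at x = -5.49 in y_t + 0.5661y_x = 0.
At x = -4.58712711. The characteristic carries data from (-5.49, 0) to (-4.58712711, 1.5949).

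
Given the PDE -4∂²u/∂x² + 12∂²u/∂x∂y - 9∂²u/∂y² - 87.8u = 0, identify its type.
The second-order coefficients are A = -4, B = 12, C = -9. Since B² - 4AC = 0 = 0, this is a parabolic PDE.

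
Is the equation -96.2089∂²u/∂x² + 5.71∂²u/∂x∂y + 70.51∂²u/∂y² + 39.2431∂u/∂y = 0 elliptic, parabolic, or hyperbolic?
Computing B² - 4AC with A = -96.2089, B = 5.71, C = 70.51: discriminant = 27167.362256 (positive). Answer: hyperbolic.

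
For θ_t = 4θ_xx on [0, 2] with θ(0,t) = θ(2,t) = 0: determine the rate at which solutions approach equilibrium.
Eigenvalues: λₙ = 4n²π²/2².
First three modes:
  n=1: λ₁ = 4π²/2² ≈ 9.87
  n=2: λ₂ = 16π²/2² ≈ 39.478 (4× faster decay)
  n=3: λ₃ = 36π²/2² ≈ 88.826 (9× faster decay)
As t → ∞, higher modes decay exponentially faster. The n=1 mode dominates: θ ~ c₁ sin(πx/2) e^{-λ₁t}.
Decay rate: λ₁ = 4π²/2² ≈ 9.87.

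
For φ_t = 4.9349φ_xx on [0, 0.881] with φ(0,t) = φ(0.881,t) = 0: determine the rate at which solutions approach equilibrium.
Eigenvalues: λₙ = 4.9349n²π²/0.881².
First three modes:
  n=1: λ₁ = 4.9349π²/0.881² ≈ 62.752
  n=2: λ₂ = 19.7396π²/0.881² ≈ 251.007 (4× faster decay)
  n=3: λ₃ = 44.4141π²/0.881² ≈ 564.766 (9× faster decay)
As t → ∞, higher modes decay exponentially faster. The n=1 mode dominates: φ ~ c₁ sin(πx/0.881) e^{-λ₁t}.
Decay rate: λ₁ = 4.9349π²/0.881² ≈ 62.752.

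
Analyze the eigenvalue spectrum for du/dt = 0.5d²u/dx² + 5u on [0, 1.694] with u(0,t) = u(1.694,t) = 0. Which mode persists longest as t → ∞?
Eigenvalues: λₙ = 0.5n²π²/1.694² - 5.
First three modes:
  n=1: λ₁ = 0.5π²/1.694² - 5 ≈ -3.28
  n=2: λ₂ = 2π²/1.694² - 5 ≈ 1.879
  n=3: λ₃ = 4.5π²/1.694² - 5 ≈ 10.477
Since 0.5π²/1.694² ≈ 1.72 < 5, λ₁ < 0.
The n=1 mode grows fastest (−λₙ is largest for n=1) → dominates.
Asymptotic: u ~ c₁ sin(πx/1.694) e^{3.28t} (exponential growth at rate −λ₁ ≈ 3.28).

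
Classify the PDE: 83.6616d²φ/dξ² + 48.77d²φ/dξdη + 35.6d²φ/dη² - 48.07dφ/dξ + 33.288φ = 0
A = 83.6616, B = 48.77, C = 35.6. Discriminant B² - 4AC = -9534.89894. Since -9534.89894 < 0, elliptic.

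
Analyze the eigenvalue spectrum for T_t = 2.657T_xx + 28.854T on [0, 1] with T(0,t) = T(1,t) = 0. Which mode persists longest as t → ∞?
Eigenvalues: λₙ = 2.657n²π²/1² - 28.854.
First three modes:
  n=1: λ₁ = 2.657π² - 28.854 ≈ -2.63
  n=2: λ₂ = 10.628π² - 28.854 ≈ 76.04
  n=3: λ₃ = 23.913π² - 28.854 ≈ 207.158
Since 2.657π² ≈ 26.224 < 28.854, λ₁ < 0.
The n=1 mode grows fastest (−λₙ is largest for n=1) → dominates.
Asymptotic: T ~ c₁ sin(πx/1) e^{2.63t} (exponential growth at rate −λ₁ ≈ 2.63).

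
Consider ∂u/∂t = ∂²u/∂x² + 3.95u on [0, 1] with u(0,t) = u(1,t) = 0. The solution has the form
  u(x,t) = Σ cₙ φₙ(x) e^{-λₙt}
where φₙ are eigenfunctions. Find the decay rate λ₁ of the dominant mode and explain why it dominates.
Eigenvalues: λₙ = n²π²/1² - 3.95.
First three modes:
  n=1: λ₁ = π² - 3.95 ≈ 5.92
  n=2: λ₂ = 4π² - 3.95 ≈ 35.528
  n=3: λ₃ = 9π² - 3.95 ≈ 84.876
Since π² ≈ 9.87 > 3.95, all λₙ > 0.
The n=1 mode decays slowest → dominates as t → ∞.
Asymptotic: u ~ c₁ sin(πx/1) e^{-λ₁t} with decay rate λ₁ ≈ 5.92.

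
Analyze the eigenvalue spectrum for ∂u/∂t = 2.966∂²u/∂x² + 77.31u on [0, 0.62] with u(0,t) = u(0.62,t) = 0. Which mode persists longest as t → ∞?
Eigenvalues: λₙ = 2.966n²π²/0.62² - 77.31.
First three modes:
  n=1: λ₁ = 2.966π²/0.62² - 77.31 ≈ -1.157
  n=2: λ₂ = 11.864π²/0.62² - 77.31 ≈ 227.302
  n=3: λ₃ = 26.694π²/0.62² - 77.31 ≈ 608.068
Since 2.966π²/0.62² ≈ 76.153 < 77.31, λ₁ < 0.
The n=1 mode grows fastest (−λₙ is largest for n=1) → dominates.
Asymptotic: u ~ c₁ sin(πx/0.62) e^{1.157t} (exponential growth at rate −λ₁ ≈ 1.157).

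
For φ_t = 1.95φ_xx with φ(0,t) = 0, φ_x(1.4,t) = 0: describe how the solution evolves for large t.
φ → 0. Heat escapes through the Dirichlet boundary.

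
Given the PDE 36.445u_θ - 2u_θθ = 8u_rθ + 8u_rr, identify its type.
Rewriting in standard form: -8u_rr - 8u_rθ - 2u_θθ + 36.445u_θ = 0. The second-order coefficients are A = -8, B = -8, C = -2. Since B² - 4AC = 0 = 0, this is a parabolic PDE.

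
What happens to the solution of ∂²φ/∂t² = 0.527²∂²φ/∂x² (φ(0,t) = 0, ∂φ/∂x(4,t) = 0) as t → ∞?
φ oscillates (no decay). Energy is conserved; the solution oscillates indefinitely as standing waves.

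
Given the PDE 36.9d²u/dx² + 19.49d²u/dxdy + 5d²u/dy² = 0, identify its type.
The second-order coefficients are A = 36.9, B = 19.49, C = 5. Since B² - 4AC = -358.1399 < 0, this is an elliptic PDE.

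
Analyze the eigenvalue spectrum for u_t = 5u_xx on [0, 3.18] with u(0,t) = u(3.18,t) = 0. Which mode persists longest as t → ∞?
Eigenvalues: λₙ = 5n²π²/3.18².
First three modes:
  n=1: λ₁ = 5π²/3.18² ≈ 4.88
  n=2: λ₂ = 20π²/3.18² ≈ 19.52 (4× faster decay)
  n=3: λ₃ = 45π²/3.18² ≈ 43.92 (9× faster decay)
As t → ∞, higher modes decay exponentially faster. The n=1 mode dominates: u ~ c₁ sin(πx/3.18) e^{-λ₁t}.
Decay rate: λ₁ = 5π²/3.18² ≈ 4.88.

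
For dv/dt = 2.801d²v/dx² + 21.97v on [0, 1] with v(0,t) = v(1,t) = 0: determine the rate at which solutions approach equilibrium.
Eigenvalues: λₙ = 2.801n²π²/1² - 21.97.
First three modes:
  n=1: λ₁ = 2.801π² - 21.97 ≈ 5.675
  n=2: λ₂ = 11.204π² - 21.97 ≈ 88.609
  n=3: λ₃ = 25.209π² - 21.97 ≈ 226.833
Since 2.801π² ≈ 27.645 > 21.97, all λₙ > 0.
The n=1 mode decays slowest → dominates as t → ∞.
Asymptotic: v ~ c₁ sin(πx/1) e^{-λ₁t} with decay rate λ₁ ≈ 5.675.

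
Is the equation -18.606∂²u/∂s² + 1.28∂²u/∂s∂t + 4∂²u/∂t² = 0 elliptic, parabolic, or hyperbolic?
Computing B² - 4AC with A = -18.606, B = 1.28, C = 4: discriminant = 299.3344 (positive). Answer: hyperbolic.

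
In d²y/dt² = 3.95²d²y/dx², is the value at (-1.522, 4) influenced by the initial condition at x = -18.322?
No. The domain of dependence is [-17.322, 14.278], and -18.322 is outside this interval.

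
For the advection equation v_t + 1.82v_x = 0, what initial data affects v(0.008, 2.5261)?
A single point: x = -4.589502. The characteristic through (0.008, 2.5261) is x - 1.82t = const, so x = 0.008 - 1.82·2.5261 = -4.589502.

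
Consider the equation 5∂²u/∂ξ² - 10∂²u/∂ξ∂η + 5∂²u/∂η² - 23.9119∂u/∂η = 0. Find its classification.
Parabolic. (A = 5, B = -10, C = 5 gives B² - 4AC = 0.)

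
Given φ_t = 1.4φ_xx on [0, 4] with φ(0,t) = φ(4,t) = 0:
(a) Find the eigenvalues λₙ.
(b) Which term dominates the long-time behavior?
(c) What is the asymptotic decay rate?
Eigenvalues: λₙ = 1.4n²π²/4².
First three modes:
  n=1: λ₁ = 1.4π²/4² ≈ 0.864
  n=2: λ₂ = 5.6π²/4² ≈ 3.454 (4× faster decay)
  n=3: λ₃ = 12.6π²/4² ≈ 7.772 (9× faster decay)
As t → ∞, higher modes decay exponentially faster. The n=1 mode dominates: φ ~ c₁ sin(πx/4) e^{-λ₁t}.
Decay rate: λ₁ = 1.4π²/4² ≈ 0.864.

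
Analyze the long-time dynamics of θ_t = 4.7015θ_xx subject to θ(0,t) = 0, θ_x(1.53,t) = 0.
Long-time behavior: θ → 0. Heat escapes through the Dirichlet boundary.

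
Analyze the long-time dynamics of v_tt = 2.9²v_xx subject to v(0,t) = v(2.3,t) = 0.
Long-time behavior: v oscillates (no decay). Energy is conserved; the solution oscillates indefinitely as standing waves.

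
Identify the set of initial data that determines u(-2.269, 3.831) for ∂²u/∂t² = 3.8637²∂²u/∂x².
Domain of dependence: [-17.0708347, 12.5328347]. Signals travel at speed 3.8637, so data within |x - -2.269| ≤ 3.8637·3.831 = 14.8018347 can reach the point.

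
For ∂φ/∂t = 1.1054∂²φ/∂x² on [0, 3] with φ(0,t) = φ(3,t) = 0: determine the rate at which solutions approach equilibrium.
Eigenvalues: λₙ = 1.1054n²π²/3².
First three modes:
  n=1: λ₁ = 1.1054π²/3² ≈ 1.212
  n=2: λ₂ = 4.4216π²/3² ≈ 4.849 (4× faster decay)
  n=3: λ₃ = 9.9486π²/3² ≈ 10.91 (9× faster decay)
As t → ∞, higher modes decay exponentially faster. The n=1 mode dominates: φ ~ c₁ sin(πx/3) e^{-λ₁t}.
Decay rate: λ₁ = 1.1054π²/3² ≈ 1.212.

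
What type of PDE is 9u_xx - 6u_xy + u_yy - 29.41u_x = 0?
With A = 9, B = -6, C = 1, the discriminant is 0. This is a parabolic PDE.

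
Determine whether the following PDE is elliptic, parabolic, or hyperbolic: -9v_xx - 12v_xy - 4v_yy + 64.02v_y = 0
Coefficients: A = -9, B = -12, C = -4. B² - 4AC = 0, which is zero, so the equation is parabolic.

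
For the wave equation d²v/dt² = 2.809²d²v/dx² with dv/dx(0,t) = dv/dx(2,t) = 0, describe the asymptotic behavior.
v oscillates about a mean that drifts linearly in t (generically unbounded; no decay). There is no damping, so the nonconstant modes persist as standing waves (energy conserved, no decay). But with Neumann conditions at both ends the constant mode has eigenvalue 0: the spatial mean M(t) of v satisfies M'' = 0, so M(t) = M(0) + M'(0)·t. Unless the initial velocity has zero mean (∫v_t(x,0)dx = 0), the solution grows linearly in t (unbounded, though not exponentially); if it does have zero mean, the solution stays bounded and simply oscillates.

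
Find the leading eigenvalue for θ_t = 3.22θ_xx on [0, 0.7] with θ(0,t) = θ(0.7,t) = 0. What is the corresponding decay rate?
Eigenvalues: λₙ = 3.22n²π²/0.7².
First three modes:
  n=1: λ₁ = 3.22π²/0.7² ≈ 64.857
  n=2: λ₂ = 12.88π²/0.7² ≈ 259.43 (4× faster decay)
  n=3: λ₃ = 28.98π²/0.7² ≈ 583.717 (9× faster decay)
As t → ∞, higher modes decay exponentially faster. The n=1 mode dominates: θ ~ c₁ sin(πx/0.7) e^{-λ₁t}.
Decay rate: λ₁ = 3.22π²/0.7² ≈ 64.857.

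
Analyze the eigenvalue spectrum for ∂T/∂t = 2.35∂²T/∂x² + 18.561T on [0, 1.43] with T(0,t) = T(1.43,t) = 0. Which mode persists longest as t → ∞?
Eigenvalues: λₙ = 2.35n²π²/1.43² - 18.561.
First three modes:
  n=1: λ₁ = 2.35π²/1.43² - 18.561 ≈ -7.219
  n=2: λ₂ = 9.4π²/1.43² - 18.561 ≈ 26.808
  n=3: λ₃ = 21.15π²/1.43² - 18.561 ≈ 83.518
Since 2.35π²/1.43² ≈ 11.342 < 18.561, λ₁ < 0.
The n=1 mode grows fastest (−λₙ is largest for n=1) → dominates.
Asymptotic: T ~ c₁ sin(πx/1.43) e^{7.219t} (exponential growth at rate −λ₁ ≈ 7.219).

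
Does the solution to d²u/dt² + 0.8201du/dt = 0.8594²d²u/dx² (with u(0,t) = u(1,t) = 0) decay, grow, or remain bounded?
u → 0. Damping (γ=0.8201) dissipates energy; oscillations decay exponentially.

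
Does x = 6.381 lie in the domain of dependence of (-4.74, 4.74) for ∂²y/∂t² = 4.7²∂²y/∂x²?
Yes. The domain of dependence is [-27.018, 17.538], and 6.381 ∈ [-27.018, 17.538].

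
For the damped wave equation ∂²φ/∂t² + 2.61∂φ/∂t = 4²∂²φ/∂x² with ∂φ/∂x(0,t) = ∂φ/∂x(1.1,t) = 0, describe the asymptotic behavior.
φ → constant (steady state). Damping (γ=2.61) dissipates the nonconstant modes; with Neumann BCs the spatial average obeys M''+γM'=0 and tends to a finite limit.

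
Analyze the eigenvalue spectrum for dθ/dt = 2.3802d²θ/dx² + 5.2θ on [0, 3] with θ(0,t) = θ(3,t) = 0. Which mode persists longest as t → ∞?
Eigenvalues: λₙ = 2.3802n²π²/3² - 5.2.
First three modes:
  n=1: λ₁ = 2.3802π²/3² - 5.2 ≈ -2.59
  n=2: λ₂ = 9.5208π²/3² - 5.2 ≈ 5.241
  n=3: λ₃ = 21.4218π²/3² - 5.2 ≈ 18.292
Since 2.3802π²/3² ≈ 2.61 < 5.2, λ₁ < 0.
The n=1 mode grows fastest (−λₙ is largest for n=1) → dominates.
Asymptotic: θ ~ c₁ sin(πx/3) e^{2.59t} (exponential growth at rate −λ₁ ≈ 2.59).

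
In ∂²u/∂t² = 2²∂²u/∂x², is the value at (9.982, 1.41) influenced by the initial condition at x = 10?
Yes. The domain of dependence is [7.162, 12.802], and 10 ∈ [7.162, 12.802].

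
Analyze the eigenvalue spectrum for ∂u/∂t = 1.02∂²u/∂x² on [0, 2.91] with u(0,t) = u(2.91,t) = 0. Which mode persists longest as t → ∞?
Eigenvalues: λₙ = 1.02n²π²/2.91².
First three modes:
  n=1: λ₁ = 1.02π²/2.91² ≈ 1.189
  n=2: λ₂ = 4.08π²/2.91² ≈ 4.755 (4× faster decay)
  n=3: λ₃ = 9.18π²/2.91² ≈ 10.699 (9× faster decay)
As t → ∞, higher modes decay exponentially faster. The n=1 mode dominates: u ~ c₁ sin(πx/2.91) e^{-λ₁t}.
Decay rate: λ₁ = 1.02π²/2.91² ≈ 1.189.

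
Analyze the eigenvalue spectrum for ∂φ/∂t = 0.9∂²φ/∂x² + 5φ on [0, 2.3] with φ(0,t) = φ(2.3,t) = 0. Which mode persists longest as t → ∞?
Eigenvalues: λₙ = 0.9n²π²/2.3² - 5.
First three modes:
  n=1: λ₁ = 0.9π²/2.3² - 5 ≈ -3.321
  n=2: λ₂ = 3.6π²/2.3² - 5 ≈ 1.717
  n=3: λ₃ = 8.1π²/2.3² - 5 ≈ 10.112
Since 0.9π²/2.3² ≈ 1.679 < 5, λ₁ < 0.
The n=1 mode grows fastest (−λₙ is largest for n=1) → dominates.
Asymptotic: φ ~ c₁ sin(πx/2.3) e^{3.321t} (exponential growth at rate −λ₁ ≈ 3.321).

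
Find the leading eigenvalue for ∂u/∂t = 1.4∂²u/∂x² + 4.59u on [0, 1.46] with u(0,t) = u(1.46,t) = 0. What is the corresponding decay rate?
Eigenvalues: λₙ = 1.4n²π²/1.46² - 4.59.
First three modes:
  n=1: λ₁ = 1.4π²/1.46² - 4.59 ≈ 1.892
  n=2: λ₂ = 5.6π²/1.46² - 4.59 ≈ 21.339
  n=3: λ₃ = 12.6π²/1.46² - 4.59 ≈ 53.75
Since 1.4π²/1.46² ≈ 6.482 > 4.59, all λₙ > 0.
The n=1 mode decays slowest → dominates as t → ∞.
Asymptotic: u ~ c₁ sin(πx/1.46) e^{-λ₁t} with decay rate λ₁ ≈ 1.892.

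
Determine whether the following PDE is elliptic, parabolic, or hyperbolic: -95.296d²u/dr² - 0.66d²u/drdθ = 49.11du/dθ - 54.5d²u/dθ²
Rewriting in standard form: -95.296d²u/dr² - 0.66d²u/drdθ + 54.5d²u/dθ² - 49.11du/dθ = 0. Coefficients: A = -95.296, B = -0.66, C = 54.5. B² - 4AC = 20774.9636, which is positive, so the equation is hyperbolic.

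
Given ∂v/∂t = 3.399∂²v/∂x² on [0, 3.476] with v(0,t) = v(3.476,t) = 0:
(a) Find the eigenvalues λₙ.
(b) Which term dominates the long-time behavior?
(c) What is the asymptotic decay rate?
Eigenvalues: λₙ = 3.399n²π²/3.476².
First three modes:
  n=1: λ₁ = 3.399π²/3.476² ≈ 2.776
  n=2: λ₂ = 13.596π²/3.476² ≈ 11.106 (4× faster decay)
  n=3: λ₃ = 30.591π²/3.476² ≈ 24.988 (9× faster decay)
As t → ∞, higher modes decay exponentially faster. The n=1 mode dominates: v ~ c₁ sin(πx/3.476) e^{-λ₁t}.
Decay rate: λ₁ = 3.399π²/3.476² ≈ 2.776.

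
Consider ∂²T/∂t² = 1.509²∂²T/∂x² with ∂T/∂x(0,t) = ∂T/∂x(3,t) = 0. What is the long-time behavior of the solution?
As t → ∞, T oscillates about a mean that drifts linearly in t (generically unbounded; no decay). There is no damping, so the nonconstant modes persist as standing waves (energy conserved, no decay). But with Neumann conditions at both ends the constant mode has eigenvalue 0: the spatial mean M(t) of T satisfies M'' = 0, so M(t) = M(0) + M'(0)·t. Unless the initial velocity has zero mean (∫T_t(x,0)dx = 0), the solution grows linearly in t (unbounded, though not exponentially); if it does have zero mean, the solution stays bounded and simply oscillates.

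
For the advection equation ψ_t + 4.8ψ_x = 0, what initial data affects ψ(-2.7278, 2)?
A single point: x = -12.3278. The characteristic through (-2.7278, 2) is x - 4.8t = const, so x = -2.7278 - 4.8·2 = -12.3278.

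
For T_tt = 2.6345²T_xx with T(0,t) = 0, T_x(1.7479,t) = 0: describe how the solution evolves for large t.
T oscillates (no decay). Energy is conserved; the solution oscillates indefinitely as standing waves.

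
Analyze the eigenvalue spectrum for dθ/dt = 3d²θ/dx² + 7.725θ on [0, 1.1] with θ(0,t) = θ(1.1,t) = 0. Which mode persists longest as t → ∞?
Eigenvalues: λₙ = 3n²π²/1.1² - 7.725.
First three modes:
  n=1: λ₁ = 3π²/1.1² - 7.725 ≈ 16.745
  n=2: λ₂ = 12π²/1.1² - 7.725 ≈ 90.155
  n=3: λ₃ = 27π²/1.1² - 7.725 ≈ 212.506
Since 3π²/1.1² ≈ 24.47 > 7.725, all λₙ > 0.
The n=1 mode decays slowest → dominates as t → ∞.
Asymptotic: θ ~ c₁ sin(πx/1.1) e^{-λ₁t} with decay rate λ₁ ≈ 16.745.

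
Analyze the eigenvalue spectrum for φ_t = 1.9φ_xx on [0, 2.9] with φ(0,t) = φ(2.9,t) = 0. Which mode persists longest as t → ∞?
Eigenvalues: λₙ = 1.9n²π²/2.9².
First three modes:
  n=1: λ₁ = 1.9π²/2.9² ≈ 2.23
  n=2: λ₂ = 7.6π²/2.9² ≈ 8.919 (4× faster decay)
  n=3: λ₃ = 17.1π²/2.9² ≈ 20.068 (9× faster decay)
As t → ∞, higher modes decay exponentially faster. The n=1 mode dominates: φ ~ c₁ sin(πx/2.9) e^{-λ₁t}.
Decay rate: λ₁ = 1.9π²/2.9² ≈ 2.23.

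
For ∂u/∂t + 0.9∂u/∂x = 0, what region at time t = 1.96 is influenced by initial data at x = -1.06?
At x = 0.704. The characteristic carries data from (-1.06, 0) to (0.704, 1.96).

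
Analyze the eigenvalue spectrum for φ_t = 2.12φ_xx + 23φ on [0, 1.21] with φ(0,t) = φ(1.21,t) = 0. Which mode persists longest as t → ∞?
Eigenvalues: λₙ = 2.12n²π²/1.21² - 23.
First three modes:
  n=1: λ₁ = 2.12π²/1.21² - 23 ≈ -8.709
  n=2: λ₂ = 8.48π²/1.21² - 23 ≈ 34.164
  n=3: λ₃ = 19.08π²/1.21² - 23 ≈ 105.62
Since 2.12π²/1.21² ≈ 14.291 < 23, λ₁ < 0.
The n=1 mode grows fastest (−λₙ is largest for n=1) → dominates.
Asymptotic: φ ~ c₁ sin(πx/1.21) e^{8.709t} (exponential growth at rate −λ₁ ≈ 8.709).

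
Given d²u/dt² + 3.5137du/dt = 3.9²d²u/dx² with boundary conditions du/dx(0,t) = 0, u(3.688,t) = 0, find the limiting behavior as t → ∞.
u → 0. Damping (γ=3.5137) dissipates energy; oscillations decay exponentially.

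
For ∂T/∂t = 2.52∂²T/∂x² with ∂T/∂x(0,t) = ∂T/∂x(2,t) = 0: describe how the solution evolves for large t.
T → constant (steady state). Heat is conserved (no flux at boundaries); solution approaches the spatial average.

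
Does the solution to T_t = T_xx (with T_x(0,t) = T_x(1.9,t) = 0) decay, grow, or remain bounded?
T → constant (steady state). Heat is conserved (no flux at boundaries); solution approaches the spatial average.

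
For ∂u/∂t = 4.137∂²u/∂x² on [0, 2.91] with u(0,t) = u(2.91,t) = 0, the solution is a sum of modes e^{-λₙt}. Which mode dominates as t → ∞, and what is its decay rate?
Eigenvalues: λₙ = 4.137n²π²/2.91².
First three modes:
  n=1: λ₁ = 4.137π²/2.91² ≈ 4.822
  n=2: λ₂ = 16.548π²/2.91² ≈ 19.287 (4× faster decay)
  n=3: λ₃ = 37.233π²/2.91² ≈ 43.395 (9× faster decay)
As t → ∞, higher modes decay exponentially faster. The n=1 mode dominates: u ~ c₁ sin(πx/2.91) e^{-λ₁t}.
Decay rate: λ₁ = 4.137π²/2.91² ≈ 4.822.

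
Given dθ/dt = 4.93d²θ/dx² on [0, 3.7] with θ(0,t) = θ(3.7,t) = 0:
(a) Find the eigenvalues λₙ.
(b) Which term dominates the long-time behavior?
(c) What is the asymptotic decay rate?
Eigenvalues: λₙ = 4.93n²π²/3.7².
First three modes:
  n=1: λ₁ = 4.93π²/3.7² ≈ 3.554
  n=2: λ₂ = 19.72π²/3.7² ≈ 14.217 (4× faster decay)
  n=3: λ₃ = 44.37π²/3.7² ≈ 31.988 (9× faster decay)
As t → ∞, higher modes decay exponentially faster. The n=1 mode dominates: θ ~ c₁ sin(πx/3.7) e^{-λ₁t}.
Decay rate: λ₁ = 4.93π²/3.7² ≈ 3.554.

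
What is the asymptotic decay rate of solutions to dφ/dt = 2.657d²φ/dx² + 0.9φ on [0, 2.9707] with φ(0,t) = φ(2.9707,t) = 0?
Eigenvalues: λₙ = 2.657n²π²/2.9707² - 0.9.
First three modes:
  n=1: λ₁ = 2.657π²/2.9707² - 0.9 ≈ 2.071
  n=2: λ₂ = 10.628π²/2.9707² - 0.9 ≈ 10.986
  n=3: λ₃ = 23.913π²/2.9707² - 0.9 ≈ 25.843
Since 2.657π²/2.9707² ≈ 2.971 > 0.9, all λₙ > 0.
The n=1 mode decays slowest → dominates as t → ∞.
Asymptotic: φ ~ c₁ sin(πx/2.9707) e^{-λ₁t} with decay rate λ₁ ≈ 2.071.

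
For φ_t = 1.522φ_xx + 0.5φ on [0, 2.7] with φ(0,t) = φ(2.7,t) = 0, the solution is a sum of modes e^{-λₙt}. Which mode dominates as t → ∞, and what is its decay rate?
Eigenvalues: λₙ = 1.522n²π²/2.7² - 0.5.
First three modes:
  n=1: λ₁ = 1.522π²/2.7² - 0.5 ≈ 1.561
  n=2: λ₂ = 6.088π²/2.7² - 0.5 ≈ 7.742
  n=3: λ₃ = 13.698π²/2.7² - 0.5 ≈ 18.045
Since 1.522π²/2.7² ≈ 2.061 > 0.5, all λₙ > 0.
The n=1 mode decays slowest → dominates as t → ∞.
Asymptotic: φ ~ c₁ sin(πx/2.7) e^{-λ₁t} with decay rate λ₁ ≈ 1.561.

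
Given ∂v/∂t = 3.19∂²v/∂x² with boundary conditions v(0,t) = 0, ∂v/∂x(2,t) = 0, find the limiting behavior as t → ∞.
v → 0. Heat escapes through the Dirichlet boundary.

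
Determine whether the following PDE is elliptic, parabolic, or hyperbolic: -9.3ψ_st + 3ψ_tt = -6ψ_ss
Rewriting in standard form: 6ψ_ss - 9.3ψ_st + 3ψ_tt = 0. Coefficients: A = 6, B = -9.3, C = 3. B² - 4AC = 14.49, which is positive, so the equation is hyperbolic.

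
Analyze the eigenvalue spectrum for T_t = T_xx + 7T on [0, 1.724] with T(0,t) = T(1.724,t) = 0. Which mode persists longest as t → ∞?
Eigenvalues: λₙ = n²π²/1.724² - 7.
First three modes:
  n=1: λ₁ = π²/1.724² - 7 ≈ -3.679
  n=2: λ₂ = 4π²/1.724² - 7 ≈ 6.283
  n=3: λ₃ = 9π²/1.724² - 7 ≈ 22.886
Since π²/1.724² ≈ 3.321 < 7, λ₁ < 0.
The n=1 mode grows fastest (−λₙ is largest for n=1) → dominates.
Asymptotic: T ~ c₁ sin(πx/1.724) e^{3.679t} (exponential growth at rate −λ₁ ≈ 3.679).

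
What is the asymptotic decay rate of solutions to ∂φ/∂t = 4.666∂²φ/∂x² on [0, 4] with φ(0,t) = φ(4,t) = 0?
Eigenvalues: λₙ = 4.666n²π²/4².
First three modes:
  n=1: λ₁ = 4.666π²/4² ≈ 2.878
  n=2: λ₂ = 18.664π²/4² ≈ 11.513 (4× faster decay)
  n=3: λ₃ = 41.994π²/4² ≈ 25.904 (9× faster decay)
As t → ∞, higher modes decay exponentially faster. The n=1 mode dominates: φ ~ c₁ sin(πx/4) e^{-λ₁t}.
Decay rate: λ₁ = 4.666π²/4² ≈ 2.878.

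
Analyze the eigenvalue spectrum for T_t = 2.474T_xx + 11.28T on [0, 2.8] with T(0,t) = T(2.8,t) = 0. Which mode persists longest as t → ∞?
Eigenvalues: λₙ = 2.474n²π²/2.8² - 11.28.
First three modes:
  n=1: λ₁ = 2.474π²/2.8² - 11.28 ≈ -8.166
  n=2: λ₂ = 9.896π²/2.8² - 11.28 ≈ 1.178
  n=3: λ₃ = 22.266π²/2.8² - 11.28 ≈ 16.75
Since 2.474π²/2.8² ≈ 3.114 < 11.28, λ₁ < 0.
The n=1 mode grows fastest (−λₙ is largest for n=1) → dominates.
Asymptotic: T ~ c₁ sin(πx/2.8) e^{8.166t} (exponential growth at rate −λ₁ ≈ 8.166).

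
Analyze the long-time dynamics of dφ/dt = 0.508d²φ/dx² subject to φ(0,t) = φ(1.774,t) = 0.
Long-time behavior: φ → 0. Heat diffuses out through both boundaries.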